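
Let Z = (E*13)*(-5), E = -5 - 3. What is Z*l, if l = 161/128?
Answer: 10465/16 ≈ 654.06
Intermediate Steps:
E = -8
Z = 520 (Z = -8*13*(-5) = -104*(-5) = 520)
l = 161/128 (l = 161*(1/128) = 161/128 ≈ 1.2578)
Z*l = 520*(161/128) = 10465/16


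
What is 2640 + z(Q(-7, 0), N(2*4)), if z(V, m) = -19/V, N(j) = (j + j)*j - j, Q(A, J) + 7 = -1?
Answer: 21139/8 ≈ 2642.4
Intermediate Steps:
Q(A, J) = -8 (Q(A, J) = -7 - 1 = -8)
N(j) = -j + 2*j**2 (N(j) = (2*j)*j - j = 2*j**2 - j = -j + 2*j**2)
2640 + z(Q(-7, 0), N(2*4)) = 2640 - 19/(-8) = 2640 - 19*(-1/8) = 2640 + 19/8 = 21139/8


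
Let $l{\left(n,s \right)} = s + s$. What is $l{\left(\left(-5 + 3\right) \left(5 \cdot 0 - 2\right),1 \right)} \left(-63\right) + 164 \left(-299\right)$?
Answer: $-49162$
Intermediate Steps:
$l{\left(n,s \right)} = 2 s$
$l{\left(\left(-5 + 3\right) \left(5 \cdot 0 - 2\right),1 \right)} \left(-63\right) + 164 \left(-299\right) = 2 \cdot 1 \left(-63\right) + 164 \left(-299\right) = 2 \left(-63\right) - 49036 = -126 - 49036 = -49162$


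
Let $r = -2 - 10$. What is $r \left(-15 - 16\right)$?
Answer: $372$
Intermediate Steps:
$r = -12$
$r \left(-15 - 16\right) = - 12 \left(-15 - 16\right) = \left(-12\right) \left(-31\right) = 372$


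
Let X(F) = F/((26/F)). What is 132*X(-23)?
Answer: 34914/13 ≈ 2685.7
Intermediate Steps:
X(F) = F²/26 (X(F) = F*(F/26) = F²/26)
132*X(-23) = 132*((1/26)*(-23)²) = 132*((1/26)*529) = 132*(529/26) = 34914/13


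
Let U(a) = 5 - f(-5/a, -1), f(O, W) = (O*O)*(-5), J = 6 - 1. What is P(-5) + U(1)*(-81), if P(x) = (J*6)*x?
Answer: -10680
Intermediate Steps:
J = 5
f(O, W) = -5*O² (f(O, W) = O²*(-5) = -5*O²)
P(x) = 30*x (P(x) = (5*6)*x = 30*x)
U(a) = 5 + 125/a² (U(a) = 5 - (-5)*(-5/a)² = 5 - (-5)*25/a² = 5 - (-125)/a² = 5 + 125/a²)
P(-5) + U(1)*(-81) = 30*(-5) + (5 + 125/1²)*(-81) = -150 + (5 + 125*1)*(-81) = -150 + (5 + 125)*(-81) = -150 + 130*(-81) = -150 - 10530 = -10680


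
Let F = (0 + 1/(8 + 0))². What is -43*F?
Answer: -43/64 ≈ -0.67188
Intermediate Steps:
F = 1/64 (F = (0 + 1/8)² = (0 + ⅛)² = (⅛)² = 1/64 ≈ 0.015625)
-43*F = -43*1/64 = -43/64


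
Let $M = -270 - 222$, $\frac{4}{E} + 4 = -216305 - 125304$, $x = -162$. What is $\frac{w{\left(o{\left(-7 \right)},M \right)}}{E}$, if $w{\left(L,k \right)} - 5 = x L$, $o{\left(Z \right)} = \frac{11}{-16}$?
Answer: $- \frac{318041703}{32} \approx -9.9388 \cdot 10^{6}$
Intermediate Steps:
$E = - \frac{4}{341613}$ ($E = \frac{4}{-4 - 341609} = \frac{4}{-341613} = 4 \left(- \frac{1}{341613}\right) = - \frac{4}{341613} \approx -1.1709 \cdot 10^{-5}$)
$M = -492$
$o{\left(Z \right)} = - \frac{11}{16}$ ($o{\left(Z \right)} = 11 \left(- \frac{1}{16}\right) = - \frac{11}{16}$)
$w{\left(L,k \right)} = 5 - 162 L$
$\frac{w{\left(o{\left(-7 \right)},M \right)}}{E} = \frac{5 - - \frac{891}{8}}{- \frac{4}{341613}} = \left(5 + \frac{891}{8}\right) \left(- \frac{341613}{4}\right) = \frac{931}{8} \left(- \frac{341613}{4}\right) = - \frac{318041703}{32}$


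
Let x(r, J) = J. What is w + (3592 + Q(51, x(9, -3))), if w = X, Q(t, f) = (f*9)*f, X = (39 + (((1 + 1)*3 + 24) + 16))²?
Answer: 10898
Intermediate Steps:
X = 7225 (X = (39 + ((2*3 + 24) + 16))² = (39 + ((6 + 24) + 16))² = (39 + (30 + 16))² = (39 + 46)² = 85² = 7225)
Q(t, f) = 9*f² (Q(t, f) = (9*f)*f = 9*f²)
w = 7225
w + (3592 + Q(51, x(9, -3))) = 7225 + (3592 + 9*(-3)²) = 7225 + (3592 + 9*9) = 7225 + (3592 + 81) = 7225 + 3673 = 10898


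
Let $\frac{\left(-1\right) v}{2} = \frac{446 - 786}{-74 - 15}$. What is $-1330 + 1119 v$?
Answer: $- \frac{879290}{89} \approx -9879.7$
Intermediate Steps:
$v = - \frac{680}{89}$ ($v = - 2 \frac{446 - 786}{-74 - 15} = - 2 \left(- \frac{340}{-89}\right) = - 2 \left(\left(-340\right) \left(- \frac{1}{89}\right)\right) = \left(-2\right) \frac{340}{89} = - \frac{680}{89} \approx -7.6404$)
$-1330 + 1119 v = -1330 + 1119 \left(- \frac{680}{89}\right) = -1330 - \frac{760920}{89} = - \frac{879290}{89}$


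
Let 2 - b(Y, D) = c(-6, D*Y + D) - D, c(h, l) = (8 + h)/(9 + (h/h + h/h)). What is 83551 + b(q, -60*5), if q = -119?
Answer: 915781/11 ≈ 83253.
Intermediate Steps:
c(h, l) = 8/11 + h/11 (c(h, l) = (8 + h)/(9 + (1 + 1)) = (8 + h)/(9 + 2) = (8 + h)/11 = (8 + h)*(1/11) = 8/11 + h/11)
b(Y, D) = 20/11 + D (b(Y, D) = 2 - ((8/11 + (1/11)*(-6)) - D) = 2 - ((8/11 - 6/11) - D) = 2 - (2/11 - D) = 2 + (-2/11 + D) = 20/11 + D)
83551 + b(q, -60*5) = 83551 + (20/11 - 60*5) = 83551 + (20/11 - 300) = 83551 - 3280/11 = 915781/11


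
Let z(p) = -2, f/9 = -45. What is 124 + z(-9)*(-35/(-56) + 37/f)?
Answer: 199151/1620 ≈ 122.93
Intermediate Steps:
f = -405 (f = 9*(-45) = -405)
124 + z(-9)*(-35/(-56) + 37/f) = 124 - 2*(-35/(-56) + 37/(-405)) = 124 - 2*(-35*(-1/56) + 37*(-1/405)) = 124 - 2*(5/8 - 37/405) = 124 - 2*1729/3240 = 124 - 1729/1620 = 199151/1620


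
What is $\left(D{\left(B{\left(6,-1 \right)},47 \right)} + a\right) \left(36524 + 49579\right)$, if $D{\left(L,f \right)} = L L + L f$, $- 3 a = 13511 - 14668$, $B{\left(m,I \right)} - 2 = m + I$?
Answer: $65753991$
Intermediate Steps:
$B{\left(m,I \right)} = 2 + I + m$ ($B{\left(m,I \right)} = 2 + \left(m + I\right) = 2 + \left(I + m\right) = 2 + I + m$)
$a = \frac{1157}{3}$ ($a = - \frac{13511 - 14668}{3} = \left(- \frac{1}{3}\right) \left(-1157\right) = \frac{1157}{3} \approx 385.67$)
$D{\left(L,f \right)} = L^{2} + L f$
$\left(D{\left(B{\left(6,-1 \right)},47 \right)} + a\right) \left(36524 + 49579\right) = \left(\left(2 - 1 + 6\right) \left(\left(2 - 1 + 6\right) + 47\right) + \frac{1157}{3}\right) \left(36524 + 49579\right) = \left(7 \left(7 + 47\right) + \frac{1157}{3}\right) 86103 = \left(7 \cdot 54 + \frac{1157}{3}\right) 86103 = \left(378 + \frac{1157}{3}\right) 86103 = \frac{2291}{3} \cdot 86103 = 65753991$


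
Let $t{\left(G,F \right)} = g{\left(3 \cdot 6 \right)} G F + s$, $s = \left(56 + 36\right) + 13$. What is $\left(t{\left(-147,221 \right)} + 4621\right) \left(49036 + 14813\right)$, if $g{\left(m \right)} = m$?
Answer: $-37034973960$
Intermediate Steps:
$s = 105$ ($s = 92 + 13 = 105$)
$t{\left(G,F \right)} = 105 + 18 F G$ ($t{\left(G,F \right)} = 3 \cdot 6 G F + 105 = 18 G F + 105 = 18 F G + 105 = 105 + 18 F G$)
$\left(t{\left(-147,221 \right)} + 4621\right) \left(49036 + 14813\right) = \left(\left(105 + 18 \cdot 221 \left(-147\right)\right) + 4621\right) \left(49036 + 14813\right) = \left(\left(105 - 584766\right) + 4621\right) 63849 = \left(-584661 + 4621\right) 63849 = \left(-580040\right) 63849 = -37034973960$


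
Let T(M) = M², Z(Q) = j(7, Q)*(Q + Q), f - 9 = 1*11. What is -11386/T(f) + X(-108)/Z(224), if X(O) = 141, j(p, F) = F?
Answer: -71409467/2508800 ≈ -28.464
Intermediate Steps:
f = 20 (f = 9 + 1*11 = 9 + 11 = 20)
Z(Q) = 2*Q² (Z(Q) = Q*(Q + Q) = Q*(2*Q) = 2*Q²)
-11386/T(f) + X(-108)/Z(224) = -11386/(20²) + 141/((2*224²)) = -11386/400 + 141/((2*50176)) = -11386*1/400 + 141/100352 = -5693/200 + 141*(1/100352) = -5693/200 + 141/100352 = -71409467/2508800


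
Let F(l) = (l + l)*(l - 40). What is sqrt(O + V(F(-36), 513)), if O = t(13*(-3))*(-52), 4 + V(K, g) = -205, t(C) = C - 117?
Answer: sqrt(7903) ≈ 88.899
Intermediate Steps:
t(C) = -117 + C
F(l) = 2*l*(-40 + l) (F(l) = (2*l)*(-40 + l) = 2*l*(-40 + l))
V(K, g) = -209 (V(K, g) = -4 - 205 = -209)
O = 8112 (O = (-117 + 13*(-3))*(-52) = (-117 - 39)*(-52) = -156*(-52) = 8112)
sqrt(O + V(F(-36), 513)) = sqrt(8112 - 209) = sqrt(7903)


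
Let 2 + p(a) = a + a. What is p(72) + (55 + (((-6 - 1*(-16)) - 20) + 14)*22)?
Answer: 285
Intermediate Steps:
p(a) = -2 + 2*a (p(a) = -2 + (a + a) = -2 + 2*a)
p(72) + (55 + (((-6 - 1*(-16)) - 20) + 14)*22) = (-2 + 2*72) + (55 + (((-6 - 1*(-16)) - 20) + 14)*22) = (-2 + 144) + (55 + (((-6 + 16) - 20) + 14)*22) = 142 + (55 + ((10 - 20) + 14)*22) = 142 + (55 + (-10 + 14)*22) = 142 + (55 + 4*22) = 142 + (55 + 88) = 142 + 143 = 285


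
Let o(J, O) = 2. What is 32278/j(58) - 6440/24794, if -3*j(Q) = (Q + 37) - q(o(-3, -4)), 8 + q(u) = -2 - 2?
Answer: -7458358/8239 ≈ -905.25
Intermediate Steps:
q(u) = -12 (q(u) = -8 + (-2 - 2) = -8 - 4 = -12)
j(Q) = -49/3 - Q/3 (j(Q) = -((Q + 37) - 1*(-12))/3 = -((37 + Q) + 12)/3 = -(49 + Q)/3 = -49/3 - Q/3)
32278/j(58) - 6440/24794 = 32278/(-49/3 - 1/3*58) - 6440/24794 = 32278/(-49/3 - 58/3) - 6440*1/24794 = 32278/(-107/3) - 20/77 = 32278*(-3/107) - 20/77 = -96834/107 - 20/77 = -7458358/8239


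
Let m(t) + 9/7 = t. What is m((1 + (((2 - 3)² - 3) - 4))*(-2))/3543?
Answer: 61/24801 ≈ 0.0024596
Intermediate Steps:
m(t) = -9/7 + t
m((1 + (((2 - 3)² - 3) - 4))*(-2))/3543 = (-9/7 + (1 + (((2 - 3)² - 3) - 4))*(-2))/3543 = (-9/7 + (1 + (((-1)² - 3) - 4))*(-2))*(1/3543) = (-9/7 + (1 + ((1 - 3) - 4))*(-2))*(1/3543) = (-9/7 + (1 + (-2 - 4))*(-2))*(1/3543) = (-9/7 + (1 - 6)*(-2))*(1/3543) = (-9/7 - 5*(-2))*(1/3543) = (-9/7 + 10)*(1/3543) = (61/7)*(1/3543) = 61/24801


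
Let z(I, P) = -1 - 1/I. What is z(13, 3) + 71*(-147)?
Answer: -135695/13 ≈ -10438.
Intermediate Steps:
z(13, 3) + 71*(-147) = (-1 - 1*13)/13 + 71*(-147) = (-1 - 13)/13 - 10437 = (1/13)*(-14) - 10437 = -14/13 - 10437 = -135695/13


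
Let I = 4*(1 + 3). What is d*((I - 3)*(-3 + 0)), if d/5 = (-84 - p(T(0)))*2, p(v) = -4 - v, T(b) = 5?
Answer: 29250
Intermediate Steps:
I = 16 (I = 4*4 = 16)
d = -750 (d = 5*((-84 - (-4 - 1*5))*2) = 5*((-84 - (-4 - 5))*2) = 5*((-84 - 1*(-9))*2) = 5*((-84 + 9)*2) = 5*(-75*2) = 5*(-150) = -750)
d*((I - 3)*(-3 + 0)) = -750*(16 - 3)*(-3 + 0) = -9750*(-3) = -750*(-39) = 29250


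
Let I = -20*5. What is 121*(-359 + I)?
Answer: -55539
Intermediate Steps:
I = -100
121*(-359 + I) = 121*(-359 - 100) = 121*(-459) = -55539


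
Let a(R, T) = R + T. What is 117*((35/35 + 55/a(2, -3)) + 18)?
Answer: -4212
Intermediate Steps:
117*((35/35 + 55/a(2, -3)) + 18) = 117*((35/35 + 55/(2 - 3)) + 18) = 117*((35*(1/35) + 55/(-1)) + 18) = 117*((1 + 55*(-1)) + 18) = 117*((1 - 55) + 18) = 117*(-54 + 18) = 117*(-36) = -4212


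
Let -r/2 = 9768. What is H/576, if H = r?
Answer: -407/12 ≈ -33.917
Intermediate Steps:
r = -19536 (r = -2*9768 = -19536)
H = -19536
H/576 = -19536/576 = -19536*1/576 = -407/12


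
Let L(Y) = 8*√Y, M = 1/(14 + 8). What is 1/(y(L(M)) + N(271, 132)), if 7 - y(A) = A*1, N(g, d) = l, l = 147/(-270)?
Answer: 575190/3453971 + 32400*√22/3453971 ≈ 0.21053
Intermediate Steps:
l = -49/90 (l = 147*(-1/270) = -49/90 ≈ -0.54444)
N(g, d) = -49/90
M = 1/22 ≈ 0.045455
y(A) = 7 - A
1/(y(L(M)) + N(271, 132)) = 1/((7 - 8*√(1/22)) - 49/90) = 1/((7 - 8*√22/22) - 49/90) = 1/((7 - 4*√22/11) - 49/90) = 1/(581/90 - 4*√22/11)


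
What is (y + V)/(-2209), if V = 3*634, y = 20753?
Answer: -22655/2209 ≈ -10.256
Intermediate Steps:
V = 1902
(y + V)/(-2209) = (20753 + 1902)/(-2209) = 22655*(-1/2209) = -22655/2209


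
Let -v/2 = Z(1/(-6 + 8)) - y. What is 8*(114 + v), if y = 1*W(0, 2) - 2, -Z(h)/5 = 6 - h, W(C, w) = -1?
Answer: 1304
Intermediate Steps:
Z(h) = -30 + 5*h (Z(h) = -5*(6 - h) = -30 + 5*h)
y = -3 (y = 1*(-1) - 2 = -1 - 2 = -3)
v = 49 (v = -2*((-30 + 5/(-6 + 8)) - 1*(-3)) = -2*((-30 + 5/2) + 3) = -2*(-55/2 + 3) = -2*(-49/2) = 49)
8*(114 + v) = 8*(114 + 49) = 8*163 = 1304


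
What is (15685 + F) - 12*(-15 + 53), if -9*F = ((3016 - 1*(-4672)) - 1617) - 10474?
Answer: 141464/9 ≈ 15718.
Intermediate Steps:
F = 4403/9 (F = -(((3016 - 1*(-4672)) - 1617) - 10474)/9 = -(((3016 + 4672) - 1617) - 10474)/9 = -((7688 - 1617) - 10474)/9 = -(6071 - 10474)/9 = -⅑*(-4403) = 4403/9 ≈ 489.22)
(15685 + F) - 12*(-15 + 53) = (15685 + 4403/9) - 12*(-15 + 53) = 145568/9 - 12*38 = 145568/9 - 456 = 141464/9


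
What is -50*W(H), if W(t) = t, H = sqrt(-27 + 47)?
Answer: -100*sqrt(5) ≈ -223.61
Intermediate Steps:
H = 2*sqrt(5) (H = sqrt(20) = 2*sqrt(5) ≈ 4.4721)
-50*W(H) = -100*sqrt(5)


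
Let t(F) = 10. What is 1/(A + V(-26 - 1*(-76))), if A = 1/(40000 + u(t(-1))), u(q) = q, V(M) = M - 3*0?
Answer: 40010/2000501 ≈ 0.020000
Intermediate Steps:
V(M) = M (V(M) = M + 0 = M)
A = 1/40010 (A = 1/(40000 + 10) = 1/40010 ≈ 2.4994e-5)
1/(A + V(-26 - 1*(-76))) = 1/(1/40010 + (-26 - 1*(-76))) = 1/(1/40010 + (-26 + 76)) = 1/(1/40010 + 50) = 1/(2000501/40010) = 40010/2000501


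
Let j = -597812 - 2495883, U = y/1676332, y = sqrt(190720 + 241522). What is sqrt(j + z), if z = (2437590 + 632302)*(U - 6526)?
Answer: sqrt(-71819310928038069807 + 6563977291*sqrt(432242))/59869 ≈ 1.4155e+5*I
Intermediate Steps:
y = sqrt(432242) ≈ 657.45
U = sqrt(432242)/1676332 ≈ 0.00039220
j = -3093695
z = -20034115192 + 109639*sqrt(432242)/59869 (z = (2437590 + 632302)*(sqrt(432242)/1676332 - 6526) = 3069892*(-6526 + sqrt(432242)/1676332) = -20034115192 + 109639*sqrt(432242)/59869 ≈ -2.0034e+10)
sqrt(j + z) = sqrt(-3093695 + (-20034115192 + 109639*sqrt(432242)/59869)) = sqrt(-20037208887 + 109639*sqrt(432242)/59869)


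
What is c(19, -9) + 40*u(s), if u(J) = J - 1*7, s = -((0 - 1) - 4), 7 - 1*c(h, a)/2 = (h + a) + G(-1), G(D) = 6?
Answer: -98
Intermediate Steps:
c(h, a) = 2 - 2*a - 2*h (c(h, a) = 14 - 2*((h + a) + 6) = 14 - 2*((a + h) + 6) = 14 - 2*(6 + a + h) = 14 + (-12 - 2*a - 2*h) = 2 - 2*a - 2*h)
s = 5 (s = -(-1 - 4) = -1*(-5) = 5)
u(J) = -7 + J (u(J) = J - 7 = -7 + J)
c(19, -9) + 40*u(s) = (2 - 2*(-9) - 2*19) + 40*(-7 + 5) = (2 + 18 - 38) + 40*(-2) = -18 - 80 = -98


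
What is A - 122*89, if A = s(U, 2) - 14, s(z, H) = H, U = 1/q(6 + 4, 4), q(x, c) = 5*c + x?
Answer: -10870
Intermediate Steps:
q(x, c) = x + 5*c
U = 1/30 (U = 1/((6 + 4) + 5*4) = 1/(10 + 20) = 1/30 ≈ 0.033333)
A = -12 (A = 2 - 14 = -12)
A - 122*89 = -12 - 122*89 = -12 - 10858 = -10870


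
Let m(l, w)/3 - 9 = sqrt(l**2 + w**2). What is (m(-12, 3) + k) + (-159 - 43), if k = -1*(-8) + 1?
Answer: -166 + 9*sqrt(17) ≈ -128.89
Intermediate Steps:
k = 9 (k = 8 + 1 = 9)
m(l, w) = 27 + 3*sqrt(l**2 + w**2)
(m(-12, 3) + k) + (-159 - 43) = ((27 + 3*sqrt((-12)**2 + 3**2)) + 9) + (-159 - 43) = ((27 + 3*sqrt(144 + 9)) + 9) - 202 = ((27 + 3*sqrt(153)) + 9) - 202 = ((27 + 3*(3*sqrt(17))) + 9) - 202 = ((27 + 9*sqrt(17)) + 9) - 202 = (36 + 9*sqrt(17)) - 202 = -166 + 9*sqrt(17)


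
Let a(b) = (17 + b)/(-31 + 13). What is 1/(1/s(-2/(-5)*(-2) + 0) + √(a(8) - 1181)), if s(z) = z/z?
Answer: 18/21301 - 3*I*√42566/21301 ≈ 0.00084503 - 0.029057*I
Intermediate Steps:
s(z) = 1
a(b) = -17/18 - b/18 (a(b) = (17 + b)/(-18) = (17 + b)*(-1/18) = -17/18 - b/18)
1/(1/s(-2/(-5)*(-2) + 0) + √(a(8) - 1181)) = 1/(1/1 + √((-17/18 - 1/18*8) - 1181)) = 1/(1 + √((-17/18 - 4/9) - 1181)) = 1/(1 + √(-25/18 - 1181)) = 1/(1 + √(-21283/18)) = 1/(1 + I*√42566/6)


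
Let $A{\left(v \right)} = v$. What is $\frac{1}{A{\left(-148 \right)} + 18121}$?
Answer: $\frac{1}{17973} \approx 5.5639 \cdot 10^{-5}$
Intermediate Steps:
$\frac{1}{A{\left(-148 \right)} + 18121} = \frac{1}{-148 + 18121} = \frac{1}{17973}$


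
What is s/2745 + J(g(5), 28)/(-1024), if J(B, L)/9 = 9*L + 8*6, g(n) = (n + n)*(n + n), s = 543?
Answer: -571289/234240 ≈ -2.4389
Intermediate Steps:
g(n) = 4*n² (g(n) = (2*n)*(2*n) = 4*n²)
J(B, L) = 432 + 81*L (J(B, L) = 9*(9*L + 8*6) = 9*(9*L + 48) = 9*(48 + 9*L) = 432 + 81*L)
s/2745 + J(g(5), 28)/(-1024) = 543/2745 + (432 + 81*28)/(-1024) = 543*(1/2745) + (432 + 2268)*(-1/1024) = 181/915 + 2700*(-1/1024) = 181/915 - 675/256 = -571289/234240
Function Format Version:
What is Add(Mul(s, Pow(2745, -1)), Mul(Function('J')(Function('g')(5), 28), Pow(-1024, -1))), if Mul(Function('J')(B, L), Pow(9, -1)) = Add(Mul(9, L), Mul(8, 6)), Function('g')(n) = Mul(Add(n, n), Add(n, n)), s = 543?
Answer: Rational(-571289, 234240) ≈ -2.4389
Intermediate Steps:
Function('g')(n) = Mul(4, Pow(n, 2)) (Function('g')(n) = Mul(Mul(2, n), Mul(2, n)) = Mul(4, Pow(n, 2)))
Function('J')(B, L) = Add(432, Mul(81, L)) (Function('J')(B, L) = Mul(9, Add(Mul(9, L), Mul(8, 6))) = Mul(9, Add(Mul(9, L), 48)) = Mul(9, Add(48, Mul(9, L))) = Add(432, Mul(81, L)))
Add(Mul(s, Pow(2745, -1)), Mul(Function('J')(Function('g')(5), 28), Pow(-1024, -1))) = Add(Mul(543, Pow(2745, -1)), Mul(Add(432, Mul(81, 28)), Pow(-1024, -1))) = Add(Mul(543, Rational(1, 2745)), Mul(Add(432, 2268), Rational(-1, 1024))) = Add(Rational(181, 915), Mul(2700, Rational(-1, 1024))) = Add(Rational(181, 915), Rational(-675, 256)) = Rational(-571289, 234240)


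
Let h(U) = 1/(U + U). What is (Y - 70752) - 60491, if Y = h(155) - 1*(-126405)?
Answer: -1499779/310 ≈ -4838.0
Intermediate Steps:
h(U) = 1/(2*U)
Y = 39185551/310 (Y = (½)/155 - 1*(-126405) = (½)*(1/155) + 126405 = 1/310 + 126405 = 39185551/310 ≈ 1.2641e+5)
(Y - 70752) - 60491 = (39185551/310 - 70752) - 60491 = 17252431/310 - 60491 = -1499779/310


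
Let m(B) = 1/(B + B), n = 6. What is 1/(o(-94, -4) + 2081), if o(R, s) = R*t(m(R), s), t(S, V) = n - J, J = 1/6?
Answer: 3/4598 ≈ 0.00065246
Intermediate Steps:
J = ⅙ ≈ 0.16667
m(B) = 1/(2*B)
t(S, V) = 35/6 (t(S, V) = 6 - 1*⅙ = 6 - ⅙ = 35/6)
o(R, s) = 35*R/6 (o(R, s) = R*(35/6) = 35*R/6)
1/(o(-94, -4) + 2081) = 1/((35/6)*(-94) + 2081) = 1/(-1645/3 + 2081) = 1/(4598/3) = 3/4598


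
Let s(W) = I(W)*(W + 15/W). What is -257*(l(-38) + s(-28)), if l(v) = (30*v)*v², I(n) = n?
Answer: 422857777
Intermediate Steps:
s(W) = W*(W + 15/W)
l(v) = 30*v³
-257*(l(-38) + s(-28)) = -257*(30*(-38)³ + (15 + (-28)²)) = -257*(30*(-54872) + (15 + 784)) = -257*(-1646160 + 799) = -257*(-1645361) = 422857777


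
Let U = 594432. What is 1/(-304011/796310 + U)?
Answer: 796310/473351841909 ≈ 1.6823e-6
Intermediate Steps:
1/(-304011/796310 + U) = 1/(-304011/796310 + 594432) = 1/(473351841909/796310) = 796310/473351841909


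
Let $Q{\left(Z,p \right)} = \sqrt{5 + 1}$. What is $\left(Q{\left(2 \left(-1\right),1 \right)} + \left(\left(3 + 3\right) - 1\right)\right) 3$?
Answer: $15 + 3 \sqrt{6} \approx 22.348$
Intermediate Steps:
$Q{\left(Z,p \right)} = \sqrt{6}$
$\left(Q{\left(2 \left(-1\right),1 \right)} + \left(\left(3 + 3\right) - 1\right)\right) 3 = \left(\sqrt{6} + \left(\left(3 + 3\right) - 1\right)\right) 3 = \left(\sqrt{6} + \left(6 - 1\right)\right) 3 = \left(\sqrt{6} + 5\right) 3 = \left(5 + \sqrt{6}\right) 3 = 15 + 3 \sqrt{6}$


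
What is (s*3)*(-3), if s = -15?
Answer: 135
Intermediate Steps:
(s*3)*(-3) = -15*3*(-3) = -45*(-3) = 135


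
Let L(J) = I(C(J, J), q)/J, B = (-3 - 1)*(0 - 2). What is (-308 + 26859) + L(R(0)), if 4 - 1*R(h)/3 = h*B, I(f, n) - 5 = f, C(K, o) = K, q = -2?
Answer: 318629/12 ≈ 26552.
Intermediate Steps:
B = 8 (B = -4*(-2) = 8)
I(f, n) = 5 + f
R(h) = 12 - 24*h (R(h) = 12 - 3*h*8 = 12 - 24*h)
L(J) = (5 + J)/J
(-308 + 26859) + L(R(0)) = (-308 + 26859) + (5 + (12 - 24*0))/(12 - 24*0) = 26551 + (5 + (12 + 0))/(12 + 0) = 26551 + (5 + 12)/12 = 26551 + (1/12)*17 = 26551 + 17/12 = 318629/12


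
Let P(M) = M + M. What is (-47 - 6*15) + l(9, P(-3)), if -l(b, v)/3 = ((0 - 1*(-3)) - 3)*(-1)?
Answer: -137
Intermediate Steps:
P(M) = 2*M
l(b, v) = 0 (l(b, v) = -3*((0 - 1*(-3)) - 3)*(-1) = -3*((0 + 3) - 3)*(-1) = -3*(3 - 3)*(-1) = -0*(-1) = -3*0 = 0)
(-47 - 6*15) + l(9, P(-3)) = (-47 - 6*15) + 0 = (-47 - 1*90) + 0 = (-47 - 90) + 0 = -137 + 0 = -137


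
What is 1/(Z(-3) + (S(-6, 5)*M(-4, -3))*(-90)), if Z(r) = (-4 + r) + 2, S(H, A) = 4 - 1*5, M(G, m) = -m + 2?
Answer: 1/445 ≈ 0.0022472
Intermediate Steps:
M(G, m) = 2 - m
S(H, A) = -1 (S(H, A) = 4 - 5 = -1)
Z(r) = -2 + r
1/(Z(-3) + (S(-6, 5)*M(-4, -3))*(-90)) = 1/((-2 - 3) - (2 - 1*(-3))*(-90)) = 1/(-5 - (2 + 3)*(-90)) = 1/(-5 - 1*5*(-90)) = 1/(-5 - 5*(-90)) = 1/(-5 + 450) = 1/445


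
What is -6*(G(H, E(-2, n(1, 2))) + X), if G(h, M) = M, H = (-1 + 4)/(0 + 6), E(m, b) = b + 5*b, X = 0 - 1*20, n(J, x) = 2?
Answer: 48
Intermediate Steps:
X = -20 (X = 0 - 20 = -20)
E(m, b) = 6*b
H = 1/2 (H = 3/6 = 3*(1/6) = 1/2 ≈ 0.50000)
-6*(G(H, E(-2, n(1, 2))) + X) = -6*(6*2 - 20) = -6*(12 - 20) = -6*(-8) = 48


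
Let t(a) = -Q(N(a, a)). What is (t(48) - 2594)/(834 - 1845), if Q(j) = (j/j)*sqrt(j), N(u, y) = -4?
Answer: 2594/1011 + 2*I/1011 ≈ 2.5658 + 0.0019782*I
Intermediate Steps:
Q(j) = sqrt(j) (Q(j) = 1*sqrt(j) = sqrt(j))
t(a) = -2*I (t(a) = -sqrt(-4) = -2*I)
(t(48) - 2594)/(834 - 1845) = (-2*I - 2594)/(834 - 1845) = (-2594 - 2*I)/(-1011) = (-2594 - 2*I)*(-1/1011) = 2594/1011 + 2*I/1011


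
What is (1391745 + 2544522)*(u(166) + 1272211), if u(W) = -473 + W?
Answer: 5006553742368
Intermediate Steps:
(1391745 + 2544522)*(u(166) + 1272211) = (1391745 + 2544522)*((-473 + 166) + 1272211) = 3936267*(-307 + 1272211) = 3936267*1271904 = 5006553742368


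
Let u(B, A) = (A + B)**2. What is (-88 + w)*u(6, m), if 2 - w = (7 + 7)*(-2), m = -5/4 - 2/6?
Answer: -81461/72 ≈ -1131.4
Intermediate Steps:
m = -19/12 (m = -5*1/4 - 2*1/6 = -5/4 - 1/3 = -19/12 ≈ -1.5833)
w = 30 (w = 2 - (7 + 7)*(-2) = 2 - 14*(-2) = 2 - 1*(-28) = 2 + 28 = 30)
(-88 + w)*u(6, m) = (-88 + 30)*(-19/12 + 6)**2 = -58*(53/12)**2 = -58*2809/144 = -81461/72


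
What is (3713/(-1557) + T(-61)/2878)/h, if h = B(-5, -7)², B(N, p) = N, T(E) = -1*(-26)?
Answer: -5322766/56013075 ≈ -0.095027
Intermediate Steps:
T(E) = 26
h = 25 (h = (-5)² = 25)
(3713/(-1557) + T(-61)/2878)/h = (3713/(-1557) + 26/2878)/25 = (3713*(-1/1557) + 26*(1/2878))*(1/25) = (-3713/1557 + 13/1439)*(1/25) = -5322766/2240523*1/25 = -5322766/56013075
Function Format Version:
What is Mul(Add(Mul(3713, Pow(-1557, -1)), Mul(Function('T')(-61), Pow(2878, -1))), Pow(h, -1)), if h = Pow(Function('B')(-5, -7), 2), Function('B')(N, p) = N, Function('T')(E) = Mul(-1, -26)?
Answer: Rational(-5322766, 56013075) ≈ -0.095027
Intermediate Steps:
Function('T')(E) = 26
h = 25 (h = Pow(-5, 2) = 25)
Mul(Add(Mul(3713, Pow(-1557, -1)), Mul(Function('T')(-61), Pow(2878, -1))), Pow(h, -1)) = Mul(Add(Mul(3713, Pow(-1557, -1)), Mul(26, Pow(2878, -1))), Pow(25, -1)) = Mul(Add(Mul(3713, Rational(-1, 1557)), Mul(26, Rational(1, 2878))), Rational(1, 25)) = Mul(Add(Rational(-3713, 1557), Rational(13, 1439)), Rational(1, 25)) = Mul(Rational(-5322766, 2240523), Rational(1, 25)) = Rational(-5322766, 56013075)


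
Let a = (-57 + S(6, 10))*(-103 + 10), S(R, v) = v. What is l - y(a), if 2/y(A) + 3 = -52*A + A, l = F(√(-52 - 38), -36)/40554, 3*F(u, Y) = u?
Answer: 1/111462 + I*√10/40554 ≈ 8.9717e-6 + 7.7977e-5*I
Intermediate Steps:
F(u, Y) = u/3
a = 4371 (a = (-57 + 10)*(-103 + 10) = -47*(-93) = 4371)
l = I*√10/40554 (l = (√(-52 - 38)/3)/40554 = (√(-90)/3)*(1/40554) = ((3*I*√10)/3)*(1/40554) = (I*√10)*(1/40554) = I*√10/40554 ≈ 7.7977e-5*I)
y(A) = 2/(-3 - 51*A) (y(A) = 2/(-3 + (-52*A + A)) = 2/(-3 - 51*A))
l - y(a) = I*√10/40554 - (-2)/(3 + 51*4371) = I*√10/40554 - (-2)/(3 + 222921) = I*√10/40554 - (-2)/222924 = I*√10/40554 - 1*(-1/111462) = I*√10/40554 + 1/111462 = 1/111462 + I*√10/40554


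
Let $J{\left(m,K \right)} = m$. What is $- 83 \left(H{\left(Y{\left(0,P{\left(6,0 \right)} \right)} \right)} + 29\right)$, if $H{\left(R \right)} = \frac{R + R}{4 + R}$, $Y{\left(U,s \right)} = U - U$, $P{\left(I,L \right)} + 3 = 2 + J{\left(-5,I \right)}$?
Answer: $-2407$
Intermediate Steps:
$P{\left(I,L \right)} = -6$ ($P{\left(I,L \right)} = -3 + \left(2 - 5\right) = -3 - 3 = -6$)
$Y{\left(U,s \right)} = 0$
$H{\left(R \right)} = \frac{2 R}{4 + R}$
$- 83 \left(H{\left(Y{\left(0,P{\left(6,0 \right)} \right)} \right)} + 29\right) = - 83 \left(2 \cdot 0 \frac{1}{4 + 0} + 29\right) = - 83 \left(2 \cdot 0 \cdot \frac{1}{4} + 29\right) = - 83 \left(0 + 29\right) = \left(-83\right) 29 = -2407$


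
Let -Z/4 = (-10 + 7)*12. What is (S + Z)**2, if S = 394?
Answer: 289444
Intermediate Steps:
Z = 144 (Z = -4*(-10 + 7)*12 = -(-12)*12 = -4*(-36) = 144)
(S + Z)**2 = (394 + 144)**2 = 538**2 = 289444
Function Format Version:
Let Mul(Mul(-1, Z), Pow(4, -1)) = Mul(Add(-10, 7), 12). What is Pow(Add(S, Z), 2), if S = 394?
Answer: 289444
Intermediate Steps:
Z = 144 (Z = Mul(-4, Mul(Add(-10, 7), 12)) = Mul(-4, Mul(-3, 12)) = Mul(-4, -36) = 144)
Pow(Add(S, Z), 2) = Pow(Add(394, 144), 2) = Pow(538, 2) = 289444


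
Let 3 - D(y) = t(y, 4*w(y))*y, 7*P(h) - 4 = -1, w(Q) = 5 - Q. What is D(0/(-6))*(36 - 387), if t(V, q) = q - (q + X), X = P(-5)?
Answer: -1053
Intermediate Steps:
P(h) = 3/7 (P(h) = 4/7 + (⅐)*(-1) = 4/7 - ⅐ = 3/7)
X = 3/7 ≈ 0.42857
t(V, q) = -3/7 (t(V, q) = q - (q + 3/7) = q - (3/7 + q) = q + (-3/7 - q) = -3/7)
D(y) = 3 + 3*y/7 (D(y) = 3 - (-3)*y/7 = 3 + 3*y/7)
D(0/(-6))*(36 - 387) = (3 + 3*(0/(-6))/7)*(36 - 387) = (3 + 3*(0*(-⅙))/7)*(-351) = (3 + (3/7)*0)*(-351) = (3 + 0)*(-351) = 3*(-351) = -1053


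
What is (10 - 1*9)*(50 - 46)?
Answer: 4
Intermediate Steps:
(10 - 1*9)*(50 - 46) = (10 - 9)*4 = 1*4 = 4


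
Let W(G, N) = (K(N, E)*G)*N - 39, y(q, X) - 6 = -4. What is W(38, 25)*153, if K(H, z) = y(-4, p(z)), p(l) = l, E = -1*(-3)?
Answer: 284733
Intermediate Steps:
E = 3
y(q, X) = 2 (y(q, X) = 6 - 4 = 2)
K(H, z) = 2
W(G, N) = -39 + 2*G*N (W(G, N) = (2*G)*N - 39 = 2*G*N - 39 = -39 + 2*G*N)
W(38, 25)*153 = (-39 + 2*38*25)*153 = (-39 + 1900)*153 = 1861*153 = 284733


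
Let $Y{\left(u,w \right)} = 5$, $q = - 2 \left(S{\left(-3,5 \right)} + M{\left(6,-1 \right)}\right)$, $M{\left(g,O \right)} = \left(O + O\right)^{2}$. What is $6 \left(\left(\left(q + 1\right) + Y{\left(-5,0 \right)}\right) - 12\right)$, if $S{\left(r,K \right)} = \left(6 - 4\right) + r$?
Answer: $-72$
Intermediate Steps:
$M{\left(g,O \right)} = 4 O^{2}$ ($M{\left(g,O \right)} = \left(2 O\right)^{2} = 4 O^{2}$)
$S{\left(r,K \right)} = 2 + r$
$q = -6$ ($q = - 2 \left(\left(2 - 3\right) + 4 \left(-1\right)^{2}\right) = - 2 \left(-1 + 4 \cdot 1\right) = - 2 \left(-1 + 4\right) = \left(-2\right) 3 = -6$)
$6 \left(\left(\left(q + 1\right) + Y{\left(-5,0 \right)}\right) - 12\right) = 6 \left(\left(\left(-6 + 1\right) + 5\right) - 12\right) = 6 \left(\left(-5 + 5\right) - 12\right) = 6 \left(0 - 12\right) = 6 \left(-12\right) = -72$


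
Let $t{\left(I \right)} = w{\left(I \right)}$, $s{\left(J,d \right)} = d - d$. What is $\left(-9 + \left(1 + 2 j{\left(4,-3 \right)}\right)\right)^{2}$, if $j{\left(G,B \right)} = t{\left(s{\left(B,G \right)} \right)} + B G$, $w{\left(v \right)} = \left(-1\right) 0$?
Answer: $1024$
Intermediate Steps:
$s{\left(J,d \right)} = 0$
$w{\left(v \right)} = 0$
$t{\left(I \right)} = 0$
$j{\left(G,B \right)} = B G$ ($j{\left(G,B \right)} = 0 + B G = B G$)
$\left(-9 + \left(1 + 2 j{\left(4,-3 \right)}\right)\right)^{2} = \left(-9 + \left(1 + 2 \left(\left(-3\right) 4\right)\right)\right)^{2} = \left(-9 + \left(1 + 2 \left(-12\right)\right)\right)^{2} = \left(-9 + \left(1 - 24\right)\right)^{2} = \left(-9 - 23\right)^{2} = \left(-32\right)^{2} = 1024$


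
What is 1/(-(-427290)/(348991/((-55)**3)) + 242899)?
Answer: 348991/13679191159 ≈ 2.5513e-5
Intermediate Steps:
1/(-(-427290)/(348991/((-55)**3)) + 242899) = 1/(-(-427290)/(348991/(-166375)) + 242899) = 1/(-(-427290)/(348991*(-1/166375)) + 242899) = 1/(-(-427290)/(-348991/166375) + 242899) = 1/(-(-427290)*(-166375)/348991 + 242899) = 1/(-1*71090373750/348991 + 242899) = 1/(-71090373750/348991 + 242899) = 1/(13679191159/348991) = 348991/13679191159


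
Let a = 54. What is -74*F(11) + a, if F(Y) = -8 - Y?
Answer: 1460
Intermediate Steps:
-74*F(11) + a = -74*(-8 - 1*11) + 54 = -74*(-8 - 11) + 54 = -74*(-19) + 54 = 1406 + 54 = 1460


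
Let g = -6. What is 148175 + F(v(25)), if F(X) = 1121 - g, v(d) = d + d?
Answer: 149302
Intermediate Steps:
v(d) = 2*d
F(X) = 1127 (F(X) = 1121 - 1*(-6) = 1121 + 6 = 1127)
148175 + F(v(25)) = 148175 + 1127 = 149302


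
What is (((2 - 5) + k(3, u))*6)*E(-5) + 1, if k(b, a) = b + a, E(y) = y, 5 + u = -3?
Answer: 241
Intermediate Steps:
u = -8 (u = -5 - 3 = -8)
k(b, a) = a + b
(((2 - 5) + k(3, u))*6)*E(-5) + 1 = (((2 - 5) + (-8 + 3))*6)*(-5) + 1 = ((-3 - 5)*6)*(-5) + 1 = -8*6*(-5) + 1 = -48*(-5) + 1 = 240 + 1 = 241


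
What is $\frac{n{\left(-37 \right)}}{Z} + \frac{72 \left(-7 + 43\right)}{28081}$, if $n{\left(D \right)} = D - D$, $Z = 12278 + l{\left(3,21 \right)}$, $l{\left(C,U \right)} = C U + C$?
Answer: $\frac{2592}{28081} \approx 0.092304$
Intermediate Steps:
$l{\left(C,U \right)} = C + C U$
$Z = 12344$ ($Z = 12278 + 3 \left(1 + 21\right) = 12278 + 3 \cdot 22 = 12278 + 66 = 12344$)
$n{\left(D \right)} = 0$
$\frac{n{\left(-37 \right)}}{Z} + \frac{72 \left(-7 + 43\right)}{28081} = \frac{0}{12344} + \frac{72 \left(-7 + 43\right)}{28081} = 0 \cdot \frac{1}{12344} + 72 \cdot 36 \cdot \frac{1}{28081} = 0 + 2592 \cdot \frac{1}{28081} = 0 + \frac{2592}{28081} = \frac{2592}{28081}$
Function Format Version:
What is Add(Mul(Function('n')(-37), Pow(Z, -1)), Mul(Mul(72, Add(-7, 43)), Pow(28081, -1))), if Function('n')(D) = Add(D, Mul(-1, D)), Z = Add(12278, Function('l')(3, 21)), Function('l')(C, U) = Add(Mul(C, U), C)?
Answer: Rational(2592, 28081) ≈ 0.092304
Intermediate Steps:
Function('l')(C, U) = Add(C, Mul(C, U))
Z = 12344 (Z = Add(12278, Mul(3, Add(1, 21))) = Add(12278, Mul(3, 22)) = Add(12278, 66) = 12344)
Function('n')(D) = 0
Add(Mul(Function('n')(-37), Pow(Z, -1)), Mul(Mul(72, Add(-7, 43)), Pow(28081, -1))) = Add(Mul(0, Pow(12344, -1)), Mul(Mul(72, Add(-7, 43)), Pow(28081, -1))) = Add(Mul(0, Rational(1, 12344)), Mul(Mul(72, 36), Rational(1, 28081))) = Add(0, Mul(2592, Rational(1, 28081))) = Add(0, Rational(2592, 28081)) = Rational(2592, 28081)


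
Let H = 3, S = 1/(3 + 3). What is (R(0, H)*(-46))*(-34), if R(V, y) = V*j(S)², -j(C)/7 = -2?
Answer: 0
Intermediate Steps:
S = ⅙ (S = 1/6 = ⅙ ≈ 0.16667)
j(C) = 14 (j(C) = -7*(-2) = 14)
R(V, y) = 196*V (R(V, y) = V*14² = V*196 = 196*V)
(R(0, H)*(-46))*(-34) = ((196*0)*(-46))*(-34) = (0*(-46))*(-34) = 0*(-34) = 0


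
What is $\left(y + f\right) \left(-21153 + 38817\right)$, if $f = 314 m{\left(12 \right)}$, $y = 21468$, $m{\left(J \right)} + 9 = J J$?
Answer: $1127987712$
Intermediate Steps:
$m{\left(J \right)} = -9 + J^{2}$ ($m{\left(J \right)} = -9 + J J = -9 + J^{2}$)
$f = 42390$ ($f = 314 \left(-9 + 12^{2}\right) = 314 \left(-9 + 144\right) = 314 \cdot 135 = 42390$)
$\left(y + f\right) \left(-21153 + 38817\right) = \left(21468 + 42390\right) \left(-21153 + 38817\right) = 63858 \cdot 17664 = 1127987712$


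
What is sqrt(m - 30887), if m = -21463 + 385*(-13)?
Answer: I*sqrt(57355) ≈ 239.49*I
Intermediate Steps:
m = -26468 (m = -21463 - 5005 = -26468)
sqrt(m - 30887) = sqrt(-26468 - 30887) = sqrt(-57355) = I*sqrt(57355)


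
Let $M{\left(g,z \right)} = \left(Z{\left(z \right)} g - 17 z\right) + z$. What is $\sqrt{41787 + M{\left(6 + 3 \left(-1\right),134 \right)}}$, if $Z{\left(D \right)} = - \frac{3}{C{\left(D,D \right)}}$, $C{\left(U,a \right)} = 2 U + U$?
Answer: $\frac{\sqrt{711829306}}{134} \approx 199.11$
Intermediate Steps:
$C{\left(U,a \right)} = 3 U$
$Z{\left(D \right)} = - \frac{1}{D}$ ($Z{\left(D \right)} = - \frac{3}{3 D} = - 3 \frac{1}{3 D} = - \frac{1}{D}$)
$M{\left(g,z \right)} = - 16 z - \frac{g}{z}$ ($M{\left(g,z \right)} = \left(- \frac{1}{z} g - 17 z\right) + z = \left(- \frac{g}{z} - 17 z\right) + z = \left(- 17 z - \frac{g}{z}\right) + z = - 16 z - \frac{g}{z}$)
$\sqrt{41787 + M{\left(6 + 3 \left(-1\right),134 \right)}} = \sqrt{41787 - \left(2144 + \frac{6 + 3 \left(-1\right)}{134}\right)} = \sqrt{41787 - \left(2144 + \left(6 - 3\right) \frac{1}{134}\right)} = \sqrt{41787 - \left(2144 + 3 \cdot \frac{1}{134}\right)} = \sqrt{41787 - \frac{287299}{134}} = \sqrt{\frac{5312159}{134}} = \frac{\sqrt{711829306}}{134}$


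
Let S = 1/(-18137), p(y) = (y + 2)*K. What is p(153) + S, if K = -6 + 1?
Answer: -14056176/18137 ≈ -775.00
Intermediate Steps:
K = -5
p(y) = -10 - 5*y (p(y) = (y + 2)*(-5) = (2 + y)*(-5) = -10 - 5*y)
S = -1/18137 ≈ -5.5136e-5
p(153) + S = (-10 - 5*153) - 1/18137 = (-10 - 765) - 1/18137 = -775 - 1/18137 = -14056176/18137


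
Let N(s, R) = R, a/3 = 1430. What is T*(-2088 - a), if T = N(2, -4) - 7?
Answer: 70158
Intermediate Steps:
a = 4290 (a = 3*1430 = 4290)
T = -11 (T = -4 - 7 = -11)
T*(-2088 - a) = -11*(-2088 - 1*4290) = -11*(-2088 - 4290) = -11*(-6378) = 70158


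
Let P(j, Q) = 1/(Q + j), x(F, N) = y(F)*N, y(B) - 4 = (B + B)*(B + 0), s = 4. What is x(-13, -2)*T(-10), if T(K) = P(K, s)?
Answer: 114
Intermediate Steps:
y(B) = 4 + 2*B² (y(B) = 4 + (B + B)*(B + 0) = 4 + (2*B)*B = 4 + 2*B²)
x(F, N) = N*(4 + 2*F²) (x(F, N) = (4 + 2*F²)*N = N*(4 + 2*F²))
T(K) = 1/(4 + K)
x(-13, -2)*T(-10) = (2*(-2)*(2 + (-13)²))/(4 - 10) = (2*(-2)*(2 + 169))/(-6) = (2*(-2)*171)*(-⅙) = -684*(-⅙) = 114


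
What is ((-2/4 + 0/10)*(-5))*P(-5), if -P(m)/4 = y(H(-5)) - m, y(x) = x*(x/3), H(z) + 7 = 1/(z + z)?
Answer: -6541/30 ≈ -218.03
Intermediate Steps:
H(z) = -7 + 1/(2*z) (H(z) = -7 + 1/(z + z) = -7 + 1/(2*z))
y(x) = x²/3 (y(x) = x*(x*(⅓)) = x*(x/3) = x²/3)
P(m) = -5041/75 + 4*m (P(m) = -4*((-7 + (½)/(-5))²/3 - m) = -4*((-7 + (½)*(-⅕))²/3 - m) = -4*((-7 - ⅒)²/3 - m) = -4*((-71/10)²/3 - m) = -4*((⅓)*(5041/100) - m) = -4*(5041/300 - m) = -5041/75 + 4*m)
((-2/4 + 0/10)*(-5))*P(-5) = ((-2/4 + 0/10)*(-5))*(-5041/75 + 4*(-5)) = ((-2*¼ + 0*(⅒))*(-5))*(-5041/75 - 20) = ((-½ + 0)*(-5))*(-6541/75) = -½*(-5)*(-6541/75) = (5/2)*(-6541/75) = -6541/30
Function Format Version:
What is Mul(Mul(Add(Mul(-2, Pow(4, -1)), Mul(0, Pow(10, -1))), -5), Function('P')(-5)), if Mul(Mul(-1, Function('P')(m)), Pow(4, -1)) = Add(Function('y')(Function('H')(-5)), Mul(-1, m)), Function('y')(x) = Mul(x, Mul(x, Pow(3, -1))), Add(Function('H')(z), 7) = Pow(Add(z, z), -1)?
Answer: Rational(-6541, 30) ≈ -218.03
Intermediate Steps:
Function('H')(z) = Add(-7, Mul(Rational(1, 2), Pow(z, -1))) (Function('H')(z) = Add(-7, Pow(Add(z, z), -1)) = Add(-7, Pow(Mul(2, z), -1)) = Add(-7, Mul(Rational(1, 2), Pow(z, -1))))
Function('y')(x) = Mul(Rational(1, 3), Pow(x, 2)) (Function('y')(x) = Mul(x, Mul(x, Rational(1, 3))) = Mul(x, Mul(Rational(1, 3), x)) = Mul(Rational(1, 3), Pow(x, 2)))
Function('P')(m) = Add(Rational(-5041, 75), Mul(4, m)) (Function('P')(m) = Mul(-4, Add(Mul(Rational(1, 3), Pow(Add(-7, Mul(Rational(1, 2), Pow(-5, -1))), 2)), Mul(-1, m))) = Mul(-4, Add(Mul(Rational(1, 3), Pow(Add(-7, Mul(Rational(1, 2), Rational(-1, 5))), 2)), Mul(-1, m))) = Mul(-4, Add(Mul(Rational(1, 3), Pow(Add(-7, Rational(-1, 10)), 2)), Mul(-1, m))) = Mul(-4, Add(Mul(Rational(1, 3), Pow(Rational(-71, 10), 2)), Mul(-1, m))) = Mul(-4, Add(Mul(Rational(1, 3), Rational(5041, 100)), Mul(-1, m))) = Mul(-4, Add(Rational(5041, 300), Mul(-1, m))) = Add(Rational(-5041, 75), Mul(4, m)))
Mul(Mul(Add(Mul(-2, Pow(4, -1)), Mul(0, Pow(10, -1))), -5), Function('P')(-5)) = Mul(Mul(Add(Mul(-2, Pow(4, -1)), Mul(0, Pow(10, -1))), -5), Add(Rational(-5041, 75), Mul(4, -5))) = Mul(Mul(Add(Mul(-2, Rational(1, 4)), Mul(0, Rational(1, 10))), -5), Add(Rational(-5041, 75), -20)) = Mul(Mul(Add(Rational(-1, 2), 0), -5), Rational(-6541, 75)) = Mul(Mul(Rational(-1, 2), -5), Rational(-6541, 75)) = Mul(Rational(5, 2), Rational(-6541, 75)) = Rational(-6541, 30)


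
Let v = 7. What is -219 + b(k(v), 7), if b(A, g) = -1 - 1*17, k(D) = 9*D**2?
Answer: -237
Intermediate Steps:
b(A, g) = -18 (b(A, g) = -1 - 17 = -18)
-219 + b(k(v), 7) = -219 - 18 = -237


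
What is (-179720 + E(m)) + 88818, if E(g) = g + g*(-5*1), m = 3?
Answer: -90914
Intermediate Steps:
E(g) = -4*g (E(g) = g + g*(-5) = g - 5*g = -4*g)
(-179720 + E(m)) + 88818 = (-179720 - 4*3) + 88818 = (-179720 - 12) + 88818 = -179732 + 88818 = -90914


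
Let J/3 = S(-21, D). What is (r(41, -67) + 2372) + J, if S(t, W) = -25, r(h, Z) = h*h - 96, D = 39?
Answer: 3882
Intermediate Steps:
r(h, Z) = -96 + h**2 (r(h, Z) = h**2 - 96 = -96 + h**2)
J = -75 (J = 3*(-25) = -75)
(r(41, -67) + 2372) + J = ((-96 + 41**2) + 2372) - 75 = ((-96 + 1681) + 2372) - 75 = (1585 + 2372) - 75 = 3957 - 75 = 3882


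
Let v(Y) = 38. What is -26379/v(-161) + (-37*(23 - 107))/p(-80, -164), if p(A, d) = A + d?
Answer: -1638645/2318 ≈ -706.92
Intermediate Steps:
-26379/v(-161) + (-37*(23 - 107))/p(-80, -164) = -26379/38 + (-37*(23 - 107))/(-80 - 164) = -26379*1/38 - 37*(-84)/(-244) = -26379/38 + 3108*(-1/244) = -26379/38 - 777/61 = -1638645/2318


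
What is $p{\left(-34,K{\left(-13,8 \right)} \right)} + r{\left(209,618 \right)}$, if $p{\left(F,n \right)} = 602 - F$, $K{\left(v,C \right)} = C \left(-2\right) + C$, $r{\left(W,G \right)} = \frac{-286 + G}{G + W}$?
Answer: $\frac{526304}{827} \approx 636.4$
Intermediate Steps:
$r{\left(W,G \right)} = \frac{-286 + G}{G + W}$
$K{\left(v,C \right)} = - C$ ($K{\left(v,C \right)} = - 2 C + C = - C$)
$p{\left(-34,K{\left(-13,8 \right)} \right)} + r{\left(209,618 \right)} = \left(602 - -34\right) + \frac{-286 + 618}{618 + 209} = \left(602 + 34\right) + \frac{1}{827} \cdot 332 = 636 + \frac{1}{827} \cdot 332 = 636 + \frac{332}{827} = \frac{526304}{827}$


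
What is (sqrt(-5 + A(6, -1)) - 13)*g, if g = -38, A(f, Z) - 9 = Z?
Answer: 494 - 38*sqrt(3) ≈ 428.18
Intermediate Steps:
A(f, Z) = 9 + Z
(sqrt(-5 + A(6, -1)) - 13)*g = (sqrt(-5 + (9 - 1)) - 13)*(-38) = (sqrt(-5 + 8) - 13)*(-38) = (sqrt(3) - 13)*(-38) = (-13 + sqrt(3))*(-38) = 494 - 38*sqrt(3)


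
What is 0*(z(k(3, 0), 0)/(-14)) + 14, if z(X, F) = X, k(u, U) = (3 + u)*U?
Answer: 14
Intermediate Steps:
k(u, U) = U*(3 + u)
0*(z(k(3, 0), 0)/(-14)) + 14 = 0*((0*(3 + 3))/(-14)) + 14 = 0*((0*6)*(-1/14)) + 14 = 0*(0*(-1/14)) + 14 = 0*0 + 14 = 0 + 14 = 14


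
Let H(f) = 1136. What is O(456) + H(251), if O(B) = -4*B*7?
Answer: -11632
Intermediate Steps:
O(B) = -28*B
O(456) + H(251) = -28*456 + 1136 = -12768 + 1136 = -11632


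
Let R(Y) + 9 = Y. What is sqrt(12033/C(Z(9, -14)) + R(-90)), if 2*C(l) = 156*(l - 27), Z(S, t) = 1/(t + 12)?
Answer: 2*I*sqrt(13369785)/715 ≈ 10.228*I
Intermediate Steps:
Z(S, t) = 1/(12 + t)
R(Y) = -9 + Y
C(l) = -2106 + 78*l (C(l) = (156*(l - 27))/2 = (156*(-27 + l))/2 = (-4212 + 156*l)/2 = -2106 + 78*l)
sqrt(12033/C(Z(9, -14)) + R(-90)) = sqrt(12033/(-2106 + 78/(12 - 14)) + (-9 - 90)) = sqrt(12033/(-2106 + 78/(-2)) - 99) = sqrt(12033/(-2106 + 78*(-1/2)) - 99) = sqrt(12033/(-2106 - 39) - 99) = sqrt(12033/(-2145) - 99) = sqrt(12033*(-1/2145) - 99) = sqrt(-4011/715 - 99) = sqrt(-74796/715) = 2*I*sqrt(13369785)/715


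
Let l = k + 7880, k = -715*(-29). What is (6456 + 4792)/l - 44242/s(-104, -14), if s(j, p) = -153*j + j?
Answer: -544088223/226172960 ≈ -2.4056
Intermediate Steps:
k = 20735
s(j, p) = -152*j
l = 28615 (l = 20735 + 7880 = 28615)
(6456 + 4792)/l - 44242/s(-104, -14) = (6456 + 4792)/28615 - 44242/((-152*(-104))) = 11248*(1/28615) - 44242/15808 = 11248/28615 - 44242*1/15808 = 11248/28615 - 22121/7904 = -544088223/226172960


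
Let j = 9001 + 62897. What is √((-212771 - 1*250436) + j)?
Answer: I*√391309 ≈ 625.55*I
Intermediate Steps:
j = 71898
√((-212771 - 1*250436) + j) = √((-212771 - 1*250436) + 71898) = √((-212771 - 250436) + 71898) = √(-463207 + 71898) = √(-391309) = I*√391309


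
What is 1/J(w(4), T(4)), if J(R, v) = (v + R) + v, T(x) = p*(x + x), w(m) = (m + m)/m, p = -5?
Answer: -1/78 ≈ -0.012821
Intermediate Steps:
w(m) = 2 (w(m) = (2*m)/m = 2)
T(x) = -10*x (T(x) = -5*(x + x) = -10*x)
J(R, v) = R + 2*v (J(R, v) = (R + v) + v = R + 2*v)
1/J(w(4), T(4)) = 1/(2 + 2*(-10*4)) = 1/(2 + 2*(-40)) = 1/(2 - 80) = 1/(-78) = -1/78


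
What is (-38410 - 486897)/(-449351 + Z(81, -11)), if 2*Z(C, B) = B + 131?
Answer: 525307/449291 ≈ 1.1692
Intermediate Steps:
Z(C, B) = 131/2 + B/2 (Z(C, B) = (B + 131)/2 = (131 + B)/2 = 131/2 + B/2)
(-38410 - 486897)/(-449351 + Z(81, -11)) = (-38410 - 486897)/(-449351 + (131/2 + (1/2)*(-11))) = -525307/(-449351 + (131/2 - 11/2)) = -525307/(-449351 + 60) = -525307/(-449291) = -525307*(-1/449291) = 525307/449291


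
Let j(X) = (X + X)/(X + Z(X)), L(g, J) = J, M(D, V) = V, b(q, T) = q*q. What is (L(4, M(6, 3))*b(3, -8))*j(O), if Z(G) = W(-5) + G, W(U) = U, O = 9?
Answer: 486/13 ≈ 37.385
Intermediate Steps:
b(q, T) = q²
Z(G) = -5 + G
j(X) = 2*X/(-5 + 2*X) (j(X) = (X + X)/(X + (-5 + X)) = (2*X)/(-5 + 2*X) = 2*X/(-5 + 2*X))
(L(4, M(6, 3))*b(3, -8))*j(O) = (3*3²)*(2*9/(-5 + 2*9)) = (3*9)*(2*9/(-5 + 18)) = 27*(2*9/13) = 27*(2*9*(1/13)) = 27*(18/13) = 486/13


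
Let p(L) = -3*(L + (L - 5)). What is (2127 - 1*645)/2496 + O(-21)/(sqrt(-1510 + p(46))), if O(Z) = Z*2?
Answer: 19/32 + 6*I*sqrt(1771)/253 ≈ 0.59375 + 0.99802*I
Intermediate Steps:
p(L) = 15 - 6*L (p(L) = -3*(L + (-5 + L)) = -3*(-5 + 2*L) = 15 - 6*L)
O(Z) = 2*Z
(2127 - 1*645)/2496 + O(-21)/(sqrt(-1510 + p(46))) = (2127 - 1*645)/2496 + (2*(-21))/(sqrt(-1510 + (15 - 6*46))) = (2127 - 645)*(1/2496) - 42/sqrt(-1510 + (15 - 276)) = 1482*(1/2496) - 42/sqrt(-1510 - 261) = 19/32 - 42*(-I*sqrt(1771)/1771) = 19/32 - (-6)*I*sqrt(1771)/253 = 19/32 + 6*I*sqrt(1771)/253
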